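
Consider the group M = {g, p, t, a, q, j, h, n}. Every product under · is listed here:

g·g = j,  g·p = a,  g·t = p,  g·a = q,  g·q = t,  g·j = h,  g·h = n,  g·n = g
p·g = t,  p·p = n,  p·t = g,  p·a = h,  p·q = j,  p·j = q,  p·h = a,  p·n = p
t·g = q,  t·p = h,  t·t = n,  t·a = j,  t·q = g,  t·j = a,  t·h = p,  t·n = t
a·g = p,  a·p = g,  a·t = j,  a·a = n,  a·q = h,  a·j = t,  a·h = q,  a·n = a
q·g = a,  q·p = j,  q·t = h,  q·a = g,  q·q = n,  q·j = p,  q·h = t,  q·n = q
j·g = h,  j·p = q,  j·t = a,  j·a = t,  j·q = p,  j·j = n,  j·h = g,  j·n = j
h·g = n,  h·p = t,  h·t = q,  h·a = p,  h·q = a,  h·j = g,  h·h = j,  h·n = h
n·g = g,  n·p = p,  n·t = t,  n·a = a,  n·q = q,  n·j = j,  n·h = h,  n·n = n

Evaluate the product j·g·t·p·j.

n

j·g = h
h·t = q
q·p = j
j·j = n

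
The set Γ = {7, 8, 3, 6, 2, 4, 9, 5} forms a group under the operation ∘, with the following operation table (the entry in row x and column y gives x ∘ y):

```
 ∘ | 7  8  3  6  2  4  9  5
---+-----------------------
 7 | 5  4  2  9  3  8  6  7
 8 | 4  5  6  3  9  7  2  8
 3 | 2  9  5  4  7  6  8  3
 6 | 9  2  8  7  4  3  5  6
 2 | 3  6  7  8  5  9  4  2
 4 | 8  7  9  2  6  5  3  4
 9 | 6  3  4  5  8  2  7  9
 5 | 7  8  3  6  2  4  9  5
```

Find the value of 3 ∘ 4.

6

Read row 3, column 4: 3 ∘ 4 = 6.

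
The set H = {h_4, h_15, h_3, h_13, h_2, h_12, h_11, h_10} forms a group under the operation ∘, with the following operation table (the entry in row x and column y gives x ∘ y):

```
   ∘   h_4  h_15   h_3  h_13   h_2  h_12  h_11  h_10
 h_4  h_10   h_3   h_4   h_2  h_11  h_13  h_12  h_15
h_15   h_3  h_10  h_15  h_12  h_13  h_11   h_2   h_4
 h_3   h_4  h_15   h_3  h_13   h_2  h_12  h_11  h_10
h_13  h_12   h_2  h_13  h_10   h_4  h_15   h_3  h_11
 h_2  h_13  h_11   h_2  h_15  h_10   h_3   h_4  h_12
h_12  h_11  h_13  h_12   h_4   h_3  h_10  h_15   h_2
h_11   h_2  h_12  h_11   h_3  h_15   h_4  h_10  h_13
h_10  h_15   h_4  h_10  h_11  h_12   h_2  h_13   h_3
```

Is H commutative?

h_11 ∘ h_15 = h_12 but h_15 ∘ h_11 = h_2.
Since h_11 and h_15 do not commute, H is not abelian.

No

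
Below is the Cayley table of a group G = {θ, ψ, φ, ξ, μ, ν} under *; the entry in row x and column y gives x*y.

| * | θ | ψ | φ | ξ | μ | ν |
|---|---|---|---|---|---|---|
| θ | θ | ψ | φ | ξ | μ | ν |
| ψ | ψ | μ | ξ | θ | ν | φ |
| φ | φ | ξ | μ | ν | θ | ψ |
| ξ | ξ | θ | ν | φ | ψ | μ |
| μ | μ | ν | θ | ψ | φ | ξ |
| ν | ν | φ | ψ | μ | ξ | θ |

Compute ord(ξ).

The identity element is θ (its row matches the header).
ξ^1 = ξ
ξ^2 = ξ*ξ = φ
ξ^3 = φ*ξ = ν
ξ^4 = ν*ξ = μ
ξ^5 = μ*ξ = ψ
ξ^6 = ψ*ξ = θ
The first power of ξ equal to the identity is ξ^6, so ord(ξ) = 6.
(Structurally, G here is isomorphic to the cyclic group Z_6.)

6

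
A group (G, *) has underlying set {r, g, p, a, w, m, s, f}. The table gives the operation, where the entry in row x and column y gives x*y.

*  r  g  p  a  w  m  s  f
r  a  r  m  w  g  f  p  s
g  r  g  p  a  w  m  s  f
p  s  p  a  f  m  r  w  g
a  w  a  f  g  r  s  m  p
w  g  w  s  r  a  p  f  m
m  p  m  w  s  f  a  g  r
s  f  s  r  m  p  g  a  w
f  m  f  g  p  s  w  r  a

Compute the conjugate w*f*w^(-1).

p

The identity is g. In row w, the entry g sits in column r, so w^(-1) = r.
w*f = m
m*r = p
(Structurally, G here is isomorphic to the quaternion group Q_8.)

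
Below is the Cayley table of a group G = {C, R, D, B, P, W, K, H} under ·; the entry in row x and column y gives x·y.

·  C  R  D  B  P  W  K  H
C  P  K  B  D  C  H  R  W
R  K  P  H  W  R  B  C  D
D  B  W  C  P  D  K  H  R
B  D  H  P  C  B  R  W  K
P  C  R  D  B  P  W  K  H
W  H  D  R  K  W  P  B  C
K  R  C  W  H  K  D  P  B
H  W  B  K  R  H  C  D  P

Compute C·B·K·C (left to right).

C·B = D
D·K = H
H·C = W
(Structurally, G here is isomorphic to the dihedral group D_4.)

W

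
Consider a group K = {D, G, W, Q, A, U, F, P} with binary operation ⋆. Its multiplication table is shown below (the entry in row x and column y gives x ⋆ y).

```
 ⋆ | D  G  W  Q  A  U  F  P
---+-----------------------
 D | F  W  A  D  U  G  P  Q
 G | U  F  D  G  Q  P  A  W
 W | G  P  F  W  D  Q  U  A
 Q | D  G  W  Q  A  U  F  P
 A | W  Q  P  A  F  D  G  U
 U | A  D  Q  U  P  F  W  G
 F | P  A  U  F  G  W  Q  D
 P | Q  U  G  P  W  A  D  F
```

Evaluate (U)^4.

U^1 = U
U^2 = U ⋆ U = F
U^3 = F ⋆ U = W
U^4 = W ⋆ U = Q

Q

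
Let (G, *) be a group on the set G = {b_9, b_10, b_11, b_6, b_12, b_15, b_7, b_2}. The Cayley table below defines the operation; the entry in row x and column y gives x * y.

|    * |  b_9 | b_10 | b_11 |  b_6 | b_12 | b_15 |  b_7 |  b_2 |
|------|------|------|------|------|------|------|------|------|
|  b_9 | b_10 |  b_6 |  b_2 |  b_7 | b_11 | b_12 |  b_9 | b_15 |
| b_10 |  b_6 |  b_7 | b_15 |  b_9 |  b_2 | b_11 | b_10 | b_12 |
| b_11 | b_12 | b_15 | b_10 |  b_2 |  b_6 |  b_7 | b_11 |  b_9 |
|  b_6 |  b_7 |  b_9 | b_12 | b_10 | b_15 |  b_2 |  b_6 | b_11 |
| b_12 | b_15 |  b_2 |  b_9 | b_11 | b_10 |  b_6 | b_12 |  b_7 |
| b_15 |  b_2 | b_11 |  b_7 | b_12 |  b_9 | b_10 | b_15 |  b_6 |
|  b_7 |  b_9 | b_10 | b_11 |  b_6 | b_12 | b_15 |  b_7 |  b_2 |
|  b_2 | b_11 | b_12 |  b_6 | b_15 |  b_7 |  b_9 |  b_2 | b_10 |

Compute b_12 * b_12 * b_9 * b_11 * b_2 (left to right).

b_7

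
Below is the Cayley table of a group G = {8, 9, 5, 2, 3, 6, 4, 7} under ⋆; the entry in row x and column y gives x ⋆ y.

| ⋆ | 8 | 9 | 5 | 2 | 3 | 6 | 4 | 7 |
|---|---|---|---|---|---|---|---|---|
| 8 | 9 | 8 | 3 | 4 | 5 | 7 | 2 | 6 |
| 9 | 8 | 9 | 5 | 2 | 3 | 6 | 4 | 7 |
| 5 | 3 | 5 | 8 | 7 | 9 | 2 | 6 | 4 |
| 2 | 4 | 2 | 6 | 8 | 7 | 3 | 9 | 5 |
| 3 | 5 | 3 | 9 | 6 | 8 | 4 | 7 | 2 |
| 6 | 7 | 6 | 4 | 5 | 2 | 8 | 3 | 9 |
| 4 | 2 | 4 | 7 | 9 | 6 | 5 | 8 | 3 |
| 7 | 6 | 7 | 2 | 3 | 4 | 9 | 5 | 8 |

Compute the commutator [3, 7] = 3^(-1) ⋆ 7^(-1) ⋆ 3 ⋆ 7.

8

Identity is 9; from the table 3^(-1) = 5 and 7^(-1) = 6.
5 ⋆ 6 = 2
2 ⋆ 3 = 7
7 ⋆ 7 = 8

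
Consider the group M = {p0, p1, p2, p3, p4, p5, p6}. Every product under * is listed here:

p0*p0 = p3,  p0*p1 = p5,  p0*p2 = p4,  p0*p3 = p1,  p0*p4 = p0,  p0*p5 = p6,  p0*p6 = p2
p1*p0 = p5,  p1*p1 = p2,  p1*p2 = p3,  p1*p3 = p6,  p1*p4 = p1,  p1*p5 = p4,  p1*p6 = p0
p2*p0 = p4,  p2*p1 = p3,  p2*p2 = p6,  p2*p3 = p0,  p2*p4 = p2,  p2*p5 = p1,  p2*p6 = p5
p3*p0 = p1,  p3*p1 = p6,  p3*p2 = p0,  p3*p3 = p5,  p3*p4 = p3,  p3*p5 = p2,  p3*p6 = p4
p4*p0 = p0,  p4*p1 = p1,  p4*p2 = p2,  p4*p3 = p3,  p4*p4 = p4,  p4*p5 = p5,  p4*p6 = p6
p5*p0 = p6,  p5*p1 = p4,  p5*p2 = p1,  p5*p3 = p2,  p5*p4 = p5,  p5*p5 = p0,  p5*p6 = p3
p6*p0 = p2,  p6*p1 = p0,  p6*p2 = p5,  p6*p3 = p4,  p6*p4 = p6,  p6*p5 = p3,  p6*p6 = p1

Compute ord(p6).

The identity element is p4 (its row matches the header).
p6^1 = p6
p6^2 = p6 * p6 = p1
p6^3 = p1 * p6 = p0
p6^4 = p0 * p6 = p2
p6^5 = p2 * p6 = p5
p6^6 = p5 * p6 = p3
p6^7 = p3 * p6 = p4
The first power of p6 equal to the identity is p6^7, so ord(p6) = 7.

7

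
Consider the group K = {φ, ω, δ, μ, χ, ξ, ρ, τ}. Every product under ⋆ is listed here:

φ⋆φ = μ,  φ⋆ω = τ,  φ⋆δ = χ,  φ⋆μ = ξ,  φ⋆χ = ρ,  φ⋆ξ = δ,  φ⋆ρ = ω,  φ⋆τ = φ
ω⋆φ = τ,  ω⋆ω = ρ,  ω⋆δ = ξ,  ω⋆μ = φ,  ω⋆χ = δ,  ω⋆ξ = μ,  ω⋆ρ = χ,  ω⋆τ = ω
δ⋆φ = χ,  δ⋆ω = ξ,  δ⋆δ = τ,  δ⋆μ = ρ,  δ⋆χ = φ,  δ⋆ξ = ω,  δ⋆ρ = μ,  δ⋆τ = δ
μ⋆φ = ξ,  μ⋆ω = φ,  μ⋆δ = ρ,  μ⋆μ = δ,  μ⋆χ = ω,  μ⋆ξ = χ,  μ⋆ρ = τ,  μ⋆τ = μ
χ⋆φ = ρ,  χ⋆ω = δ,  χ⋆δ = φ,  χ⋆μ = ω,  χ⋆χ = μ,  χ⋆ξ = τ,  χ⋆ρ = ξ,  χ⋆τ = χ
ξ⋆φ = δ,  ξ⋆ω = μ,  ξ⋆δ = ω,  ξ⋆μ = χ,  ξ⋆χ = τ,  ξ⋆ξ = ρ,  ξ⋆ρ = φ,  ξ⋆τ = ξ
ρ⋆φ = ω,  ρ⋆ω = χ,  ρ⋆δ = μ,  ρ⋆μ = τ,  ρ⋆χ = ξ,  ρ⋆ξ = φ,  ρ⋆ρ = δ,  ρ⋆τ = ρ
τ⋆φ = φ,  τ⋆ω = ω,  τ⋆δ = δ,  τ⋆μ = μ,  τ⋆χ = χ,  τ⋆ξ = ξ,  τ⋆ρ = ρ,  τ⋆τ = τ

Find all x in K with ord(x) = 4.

{μ, ρ}

Identity is τ. Compute the order of each non-identity element by repeated multiplication:
  φ: φ → μ → ξ → δ → χ → ρ → ω → τ  (order 8)
  ω: ω → ρ → χ → δ → ξ → μ → φ → τ  (order 8)
  δ: δ → τ  (order 2)
  μ: μ → δ → ρ → τ  (order 4)
  χ: χ → μ → ω → δ → φ → ρ → ξ → τ  (order 8)
  ξ: ξ → ρ → φ → δ → ω → μ → χ → τ  (order 8)
  ρ: ρ → δ → μ → τ  (order 4)
Elements of order 4: {μ, ρ}.
(Structurally, K here is isomorphic to the cyclic group Z_8.)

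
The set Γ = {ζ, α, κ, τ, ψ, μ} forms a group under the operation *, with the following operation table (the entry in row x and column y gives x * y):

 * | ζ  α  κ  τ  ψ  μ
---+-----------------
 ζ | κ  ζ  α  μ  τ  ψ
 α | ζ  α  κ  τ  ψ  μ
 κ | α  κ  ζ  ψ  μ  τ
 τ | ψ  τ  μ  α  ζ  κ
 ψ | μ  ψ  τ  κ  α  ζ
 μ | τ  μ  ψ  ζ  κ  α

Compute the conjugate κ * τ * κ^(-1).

μ

The identity is α. In row κ, the entry α sits in column ζ, so κ^(-1) = ζ.
κ * τ = ψ
ψ * ζ = μ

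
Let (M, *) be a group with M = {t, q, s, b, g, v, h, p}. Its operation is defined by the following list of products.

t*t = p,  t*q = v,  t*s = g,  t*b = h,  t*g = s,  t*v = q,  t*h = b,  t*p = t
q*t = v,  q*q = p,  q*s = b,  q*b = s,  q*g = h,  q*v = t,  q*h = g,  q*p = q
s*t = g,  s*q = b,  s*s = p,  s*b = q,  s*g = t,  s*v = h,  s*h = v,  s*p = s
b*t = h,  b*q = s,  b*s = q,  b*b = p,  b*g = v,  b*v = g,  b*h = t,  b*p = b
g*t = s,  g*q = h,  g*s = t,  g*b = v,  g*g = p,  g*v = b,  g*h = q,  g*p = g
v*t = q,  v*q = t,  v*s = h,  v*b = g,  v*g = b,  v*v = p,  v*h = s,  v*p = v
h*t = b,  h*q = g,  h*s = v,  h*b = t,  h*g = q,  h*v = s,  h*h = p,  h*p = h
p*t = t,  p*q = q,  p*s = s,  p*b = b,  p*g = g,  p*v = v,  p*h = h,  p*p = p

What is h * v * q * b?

p

h * v = s
s * q = b
b * b = p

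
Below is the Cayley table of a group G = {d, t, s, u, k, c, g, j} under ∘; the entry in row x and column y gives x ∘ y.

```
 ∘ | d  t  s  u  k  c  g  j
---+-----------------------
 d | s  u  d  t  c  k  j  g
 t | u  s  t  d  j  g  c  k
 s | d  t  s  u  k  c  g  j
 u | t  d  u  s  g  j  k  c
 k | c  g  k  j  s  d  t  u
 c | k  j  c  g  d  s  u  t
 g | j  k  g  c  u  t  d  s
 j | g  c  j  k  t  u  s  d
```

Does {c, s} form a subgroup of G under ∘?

{c, s} contains the identity s.
Checking products: every product of two elements of {c, s} (read from the table) lies in {c, s}, so the set is closed.
In a finite group, a nonempty closed subset is a subgroup. So {c, s} ≤ G.
(Structurally, G here is isomorphic to the dihedral group D_4.)

Yes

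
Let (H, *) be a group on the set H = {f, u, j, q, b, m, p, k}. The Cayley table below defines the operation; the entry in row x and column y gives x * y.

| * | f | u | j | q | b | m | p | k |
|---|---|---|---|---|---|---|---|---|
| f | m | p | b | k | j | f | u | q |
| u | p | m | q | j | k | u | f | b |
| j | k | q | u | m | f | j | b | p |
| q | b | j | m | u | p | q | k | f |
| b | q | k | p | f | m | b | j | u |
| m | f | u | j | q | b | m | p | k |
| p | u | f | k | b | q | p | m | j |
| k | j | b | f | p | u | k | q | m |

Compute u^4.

u^1 = u
u^2 = u * u = m
u^3 = m * u = u
u^4 = u * u = m
(Structurally, H here is isomorphic to the dihedral group D_4.)

m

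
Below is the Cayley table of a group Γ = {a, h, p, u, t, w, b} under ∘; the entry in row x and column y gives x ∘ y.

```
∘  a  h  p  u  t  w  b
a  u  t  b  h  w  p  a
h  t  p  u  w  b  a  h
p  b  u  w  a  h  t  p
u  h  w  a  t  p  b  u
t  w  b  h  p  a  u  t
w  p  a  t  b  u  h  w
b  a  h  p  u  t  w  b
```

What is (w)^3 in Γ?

w^1 = w
w^2 = w ∘ w = h
w^3 = h ∘ w = a

a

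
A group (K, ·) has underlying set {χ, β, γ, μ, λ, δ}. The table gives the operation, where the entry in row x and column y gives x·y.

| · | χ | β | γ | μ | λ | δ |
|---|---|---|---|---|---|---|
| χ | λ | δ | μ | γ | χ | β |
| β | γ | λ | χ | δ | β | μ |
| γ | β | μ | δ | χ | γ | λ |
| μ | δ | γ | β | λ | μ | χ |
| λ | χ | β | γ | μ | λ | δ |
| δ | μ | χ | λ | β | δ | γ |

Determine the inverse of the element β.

β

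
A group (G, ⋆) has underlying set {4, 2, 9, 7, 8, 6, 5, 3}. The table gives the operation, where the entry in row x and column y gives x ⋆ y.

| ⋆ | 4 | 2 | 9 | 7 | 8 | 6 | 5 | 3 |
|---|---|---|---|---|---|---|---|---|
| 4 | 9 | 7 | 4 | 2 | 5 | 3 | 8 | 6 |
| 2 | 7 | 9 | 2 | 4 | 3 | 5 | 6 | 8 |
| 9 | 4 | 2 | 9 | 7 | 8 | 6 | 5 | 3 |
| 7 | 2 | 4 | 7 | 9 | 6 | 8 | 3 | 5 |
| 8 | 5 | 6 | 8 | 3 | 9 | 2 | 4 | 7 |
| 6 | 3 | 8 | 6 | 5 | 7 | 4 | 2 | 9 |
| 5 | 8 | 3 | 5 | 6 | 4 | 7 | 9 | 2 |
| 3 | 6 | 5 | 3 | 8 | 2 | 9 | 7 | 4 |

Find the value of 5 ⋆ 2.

Read row 5, column 2: 5 ⋆ 2 = 3.

3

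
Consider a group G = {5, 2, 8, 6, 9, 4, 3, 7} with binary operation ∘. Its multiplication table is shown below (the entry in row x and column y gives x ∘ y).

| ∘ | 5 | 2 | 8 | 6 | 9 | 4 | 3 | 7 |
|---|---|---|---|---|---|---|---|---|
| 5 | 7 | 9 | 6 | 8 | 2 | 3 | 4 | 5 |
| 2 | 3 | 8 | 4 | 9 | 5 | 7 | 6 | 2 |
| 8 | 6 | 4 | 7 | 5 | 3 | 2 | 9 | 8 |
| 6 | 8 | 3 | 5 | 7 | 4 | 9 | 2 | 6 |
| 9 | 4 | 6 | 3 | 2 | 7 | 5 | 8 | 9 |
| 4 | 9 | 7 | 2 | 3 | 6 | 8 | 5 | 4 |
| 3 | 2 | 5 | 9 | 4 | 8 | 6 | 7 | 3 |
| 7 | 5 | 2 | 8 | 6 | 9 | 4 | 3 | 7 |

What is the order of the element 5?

The identity element is 7 (its row matches the header).
5^1 = 5
5^2 = 5 ∘ 5 = 7
The first power of 5 equal to the identity is 5^2, so ord(5) = 2.

2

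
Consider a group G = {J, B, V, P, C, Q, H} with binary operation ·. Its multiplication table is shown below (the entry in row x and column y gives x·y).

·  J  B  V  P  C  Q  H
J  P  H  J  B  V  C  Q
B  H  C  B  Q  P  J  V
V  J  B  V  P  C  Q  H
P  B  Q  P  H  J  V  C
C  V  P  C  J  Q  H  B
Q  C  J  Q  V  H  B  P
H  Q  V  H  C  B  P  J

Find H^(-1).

B

First locate the identity: row V matches the header, so V is the identity.
Scan row H for V: H·B = V. Hence H^(-1) = B.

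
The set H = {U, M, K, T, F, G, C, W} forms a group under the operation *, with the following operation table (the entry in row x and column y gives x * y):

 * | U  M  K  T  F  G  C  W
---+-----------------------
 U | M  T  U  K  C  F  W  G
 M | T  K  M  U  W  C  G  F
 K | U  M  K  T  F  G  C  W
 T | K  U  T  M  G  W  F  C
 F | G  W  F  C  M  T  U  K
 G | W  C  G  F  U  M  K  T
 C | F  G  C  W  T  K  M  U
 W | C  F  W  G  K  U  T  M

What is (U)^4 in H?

U^1 = U
U^2 = U * U = M
U^3 = M * U = T
U^4 = T * U = K

K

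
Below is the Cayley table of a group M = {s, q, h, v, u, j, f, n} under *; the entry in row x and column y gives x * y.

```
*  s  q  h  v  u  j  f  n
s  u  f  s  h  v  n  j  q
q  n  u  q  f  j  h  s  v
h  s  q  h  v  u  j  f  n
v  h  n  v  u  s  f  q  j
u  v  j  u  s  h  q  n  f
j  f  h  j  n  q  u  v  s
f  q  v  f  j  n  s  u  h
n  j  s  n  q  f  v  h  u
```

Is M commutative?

n * s = j but s * n = q.
Since n and s do not commute, M is not abelian.

No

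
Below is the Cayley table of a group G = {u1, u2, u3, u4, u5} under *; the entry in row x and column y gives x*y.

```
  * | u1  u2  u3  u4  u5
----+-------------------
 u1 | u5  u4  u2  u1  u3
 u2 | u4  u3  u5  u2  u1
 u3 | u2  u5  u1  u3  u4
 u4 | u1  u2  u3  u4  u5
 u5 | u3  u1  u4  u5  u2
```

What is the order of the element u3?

The identity element is u4 (its row matches the header).
u3^1 = u3
u3^2 = u3*u3 = u1
u3^3 = u1*u3 = u2
u3^4 = u2*u3 = u5
u3^5 = u5*u3 = u4
The first power of u3 equal to the identity is u3^5, so ord(u3) = 5.

5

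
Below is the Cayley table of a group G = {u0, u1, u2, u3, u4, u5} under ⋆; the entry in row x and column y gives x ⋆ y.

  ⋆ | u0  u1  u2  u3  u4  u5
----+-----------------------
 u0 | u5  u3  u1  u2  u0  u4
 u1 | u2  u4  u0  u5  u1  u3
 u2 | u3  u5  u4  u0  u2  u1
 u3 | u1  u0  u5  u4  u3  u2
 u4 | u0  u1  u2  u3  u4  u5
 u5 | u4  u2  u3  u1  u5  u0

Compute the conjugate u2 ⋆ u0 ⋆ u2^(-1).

u5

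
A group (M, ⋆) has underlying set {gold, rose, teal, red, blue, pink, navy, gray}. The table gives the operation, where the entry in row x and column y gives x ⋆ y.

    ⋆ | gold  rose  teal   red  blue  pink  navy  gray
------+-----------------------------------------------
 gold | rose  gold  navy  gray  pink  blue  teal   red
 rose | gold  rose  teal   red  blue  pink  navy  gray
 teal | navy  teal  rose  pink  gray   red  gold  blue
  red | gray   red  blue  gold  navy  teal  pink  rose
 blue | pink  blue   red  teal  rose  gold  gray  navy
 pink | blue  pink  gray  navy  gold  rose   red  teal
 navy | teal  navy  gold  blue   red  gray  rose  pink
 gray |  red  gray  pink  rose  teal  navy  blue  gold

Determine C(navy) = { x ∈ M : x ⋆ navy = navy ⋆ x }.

Compare row navy with column navy entry by entry.
teal ⋆ navy = gold = navy ⋆ teal, so teal commutes with navy.
pink ⋆ navy = red but navy ⋆ pink = gray, so pink does not.
Collecting the elements that commute with navy: C(navy) = {gold, navy, rose, teal}.

{gold, navy, rose, teal}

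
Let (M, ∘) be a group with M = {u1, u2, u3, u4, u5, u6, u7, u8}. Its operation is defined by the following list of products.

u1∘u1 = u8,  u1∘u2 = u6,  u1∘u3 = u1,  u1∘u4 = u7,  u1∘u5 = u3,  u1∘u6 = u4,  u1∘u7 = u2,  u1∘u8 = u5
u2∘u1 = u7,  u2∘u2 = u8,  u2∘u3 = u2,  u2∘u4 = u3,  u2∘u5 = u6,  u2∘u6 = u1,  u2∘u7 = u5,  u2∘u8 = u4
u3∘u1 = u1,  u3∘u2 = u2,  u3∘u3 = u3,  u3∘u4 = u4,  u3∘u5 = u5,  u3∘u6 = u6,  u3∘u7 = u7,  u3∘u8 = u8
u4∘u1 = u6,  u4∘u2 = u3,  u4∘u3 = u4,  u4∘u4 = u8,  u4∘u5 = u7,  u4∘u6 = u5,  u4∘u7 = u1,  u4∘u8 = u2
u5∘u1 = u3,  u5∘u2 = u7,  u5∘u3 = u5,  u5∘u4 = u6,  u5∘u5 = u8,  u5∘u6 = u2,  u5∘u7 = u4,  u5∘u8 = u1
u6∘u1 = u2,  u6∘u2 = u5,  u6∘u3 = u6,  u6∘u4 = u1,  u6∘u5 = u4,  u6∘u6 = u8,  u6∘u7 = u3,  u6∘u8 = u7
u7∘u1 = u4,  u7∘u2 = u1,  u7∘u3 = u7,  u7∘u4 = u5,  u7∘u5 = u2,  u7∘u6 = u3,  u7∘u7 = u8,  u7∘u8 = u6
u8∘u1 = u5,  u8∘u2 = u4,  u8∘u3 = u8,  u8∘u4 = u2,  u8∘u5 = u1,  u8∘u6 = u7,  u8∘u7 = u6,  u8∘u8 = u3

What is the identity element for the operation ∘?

The identity e satisfies e ∘ x = x for all x, so its row in the table reproduces the column headers.
Row u3 reads: u1, u2, u3, u4, u5, u6, u7, u8 — exactly the header order. So u3 is the identity.

u3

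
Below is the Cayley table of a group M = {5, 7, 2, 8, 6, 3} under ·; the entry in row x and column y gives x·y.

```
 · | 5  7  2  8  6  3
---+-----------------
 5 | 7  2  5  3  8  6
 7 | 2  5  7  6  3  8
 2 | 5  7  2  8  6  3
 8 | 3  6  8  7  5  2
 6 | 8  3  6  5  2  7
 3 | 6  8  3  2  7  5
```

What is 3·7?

Read row 3, column 7: 3·7 = 8.

8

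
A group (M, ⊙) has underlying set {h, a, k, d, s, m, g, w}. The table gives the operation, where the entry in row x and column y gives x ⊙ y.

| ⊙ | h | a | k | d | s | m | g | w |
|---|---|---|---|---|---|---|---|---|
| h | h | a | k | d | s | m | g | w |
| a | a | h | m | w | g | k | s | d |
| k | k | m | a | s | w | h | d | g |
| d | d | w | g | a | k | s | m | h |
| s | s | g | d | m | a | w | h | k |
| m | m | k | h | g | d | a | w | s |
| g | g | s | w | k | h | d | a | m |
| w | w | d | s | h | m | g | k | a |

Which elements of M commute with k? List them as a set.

{a, h, k, m}

Compare row k with column k entry by entry.
a ⊙ k = m = k ⊙ a, so a commutes with k.
g ⊙ k = w but k ⊙ g = d, so g does not.
Collecting the elements that commute with k: C(k) = {a, h, k, m}.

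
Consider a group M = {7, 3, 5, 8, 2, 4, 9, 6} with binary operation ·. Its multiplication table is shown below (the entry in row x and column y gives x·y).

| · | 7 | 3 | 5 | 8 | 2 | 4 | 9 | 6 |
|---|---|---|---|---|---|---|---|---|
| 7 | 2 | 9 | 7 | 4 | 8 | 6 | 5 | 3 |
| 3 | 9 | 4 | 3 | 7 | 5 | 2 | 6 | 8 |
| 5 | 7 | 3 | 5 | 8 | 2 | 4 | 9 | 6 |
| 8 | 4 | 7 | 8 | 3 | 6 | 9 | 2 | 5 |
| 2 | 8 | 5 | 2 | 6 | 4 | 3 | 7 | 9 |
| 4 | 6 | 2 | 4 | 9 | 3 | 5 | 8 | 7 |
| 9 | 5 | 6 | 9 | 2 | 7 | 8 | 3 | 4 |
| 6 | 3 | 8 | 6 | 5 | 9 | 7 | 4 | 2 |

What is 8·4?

Read row 8, column 4: 8·4 = 9.

9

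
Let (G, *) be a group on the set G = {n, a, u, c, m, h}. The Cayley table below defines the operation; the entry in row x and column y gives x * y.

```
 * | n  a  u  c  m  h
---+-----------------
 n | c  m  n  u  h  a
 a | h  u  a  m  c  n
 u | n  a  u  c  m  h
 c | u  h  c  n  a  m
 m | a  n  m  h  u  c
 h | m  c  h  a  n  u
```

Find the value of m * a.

Read row m, column a: m * a = n.

n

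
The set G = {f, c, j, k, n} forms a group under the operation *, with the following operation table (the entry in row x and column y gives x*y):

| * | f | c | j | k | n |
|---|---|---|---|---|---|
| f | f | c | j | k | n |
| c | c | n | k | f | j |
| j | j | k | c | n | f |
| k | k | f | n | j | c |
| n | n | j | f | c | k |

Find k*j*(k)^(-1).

j

The identity is f. In row k, the entry f sits in column c, so k^(-1) = c.
k*j = n
n*c = j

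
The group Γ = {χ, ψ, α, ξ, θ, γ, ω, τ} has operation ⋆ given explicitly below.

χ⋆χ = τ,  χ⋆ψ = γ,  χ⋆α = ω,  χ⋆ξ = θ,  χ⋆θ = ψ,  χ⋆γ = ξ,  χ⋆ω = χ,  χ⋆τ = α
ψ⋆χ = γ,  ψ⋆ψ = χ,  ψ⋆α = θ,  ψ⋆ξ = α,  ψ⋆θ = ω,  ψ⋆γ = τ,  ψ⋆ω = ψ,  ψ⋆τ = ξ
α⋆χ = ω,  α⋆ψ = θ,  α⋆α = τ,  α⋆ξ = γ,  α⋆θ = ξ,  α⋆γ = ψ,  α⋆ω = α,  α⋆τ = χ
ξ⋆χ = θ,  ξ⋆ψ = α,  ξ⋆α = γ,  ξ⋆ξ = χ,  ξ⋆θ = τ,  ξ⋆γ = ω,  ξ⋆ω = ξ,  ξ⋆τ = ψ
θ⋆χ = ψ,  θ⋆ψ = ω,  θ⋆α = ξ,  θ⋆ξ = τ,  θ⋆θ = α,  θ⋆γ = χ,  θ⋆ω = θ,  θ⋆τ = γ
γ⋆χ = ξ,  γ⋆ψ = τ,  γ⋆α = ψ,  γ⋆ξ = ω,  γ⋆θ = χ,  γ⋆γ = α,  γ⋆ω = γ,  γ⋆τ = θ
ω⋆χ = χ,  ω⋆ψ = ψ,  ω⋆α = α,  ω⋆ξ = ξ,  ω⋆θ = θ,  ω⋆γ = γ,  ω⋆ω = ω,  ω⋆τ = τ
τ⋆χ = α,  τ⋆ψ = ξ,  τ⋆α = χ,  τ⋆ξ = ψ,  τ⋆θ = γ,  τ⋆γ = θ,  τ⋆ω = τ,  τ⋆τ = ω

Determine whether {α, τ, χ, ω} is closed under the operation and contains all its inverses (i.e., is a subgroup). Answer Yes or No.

{α, τ, χ, ω} contains the identity ω.
Checking products: every product of two elements of {α, τ, χ, ω} (read from the table) lies in {α, τ, χ, ω}, so the set is closed.
In a finite group, a nonempty closed subset is a subgroup. So {α, τ, χ, ω} ≤ Γ.

Yes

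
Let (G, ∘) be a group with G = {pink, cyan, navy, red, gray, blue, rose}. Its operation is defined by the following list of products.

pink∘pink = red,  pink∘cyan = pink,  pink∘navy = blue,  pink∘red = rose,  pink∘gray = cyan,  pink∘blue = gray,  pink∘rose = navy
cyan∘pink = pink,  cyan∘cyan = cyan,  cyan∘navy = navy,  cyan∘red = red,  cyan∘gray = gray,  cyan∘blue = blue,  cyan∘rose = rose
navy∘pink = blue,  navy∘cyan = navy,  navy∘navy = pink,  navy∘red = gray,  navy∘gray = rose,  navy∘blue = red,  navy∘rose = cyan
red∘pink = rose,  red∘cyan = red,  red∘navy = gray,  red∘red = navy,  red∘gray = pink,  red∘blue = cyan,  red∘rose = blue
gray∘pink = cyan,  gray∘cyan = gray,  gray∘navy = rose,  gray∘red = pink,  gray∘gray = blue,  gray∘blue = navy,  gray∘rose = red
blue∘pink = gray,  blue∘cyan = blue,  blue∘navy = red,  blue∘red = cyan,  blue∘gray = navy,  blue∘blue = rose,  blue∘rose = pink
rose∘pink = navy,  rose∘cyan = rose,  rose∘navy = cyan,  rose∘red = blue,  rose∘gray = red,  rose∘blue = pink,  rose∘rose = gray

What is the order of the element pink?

7

The identity element is cyan (its row matches the header).
pink^1 = pink
pink^2 = pink ∘ pink = red
pink^3 = red ∘ pink = rose
pink^4 = rose ∘ pink = navy
pink^5 = navy ∘ pink = blue
pink^6 = blue ∘ pink = gray
pink^7 = gray ∘ pink = cyan
The first power of pink equal to the identity is pink^7, so ord(pink) = 7.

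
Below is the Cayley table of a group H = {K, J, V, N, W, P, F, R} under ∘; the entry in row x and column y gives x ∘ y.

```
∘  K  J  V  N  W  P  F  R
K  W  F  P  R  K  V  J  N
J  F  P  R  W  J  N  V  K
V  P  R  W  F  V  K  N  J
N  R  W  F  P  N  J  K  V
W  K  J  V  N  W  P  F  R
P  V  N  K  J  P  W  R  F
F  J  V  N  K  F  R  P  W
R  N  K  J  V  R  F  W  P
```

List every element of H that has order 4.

Identity is W. Compute the order of each non-identity element by repeated multiplication:
  K: K → W  (order 2)
  J: J → P → N → W  (order 4)
  V: V → W  (order 2)
  N: N → P → J → W  (order 4)
  P: P → W  (order 2)
  F: F → P → R → W  (order 4)
  R: R → P → F → W  (order 4)
Elements of order 4: {F, J, N, R}.
(Structurally, H here is isomorphic to Z_2 x Z_4.)

{F, J, N, R}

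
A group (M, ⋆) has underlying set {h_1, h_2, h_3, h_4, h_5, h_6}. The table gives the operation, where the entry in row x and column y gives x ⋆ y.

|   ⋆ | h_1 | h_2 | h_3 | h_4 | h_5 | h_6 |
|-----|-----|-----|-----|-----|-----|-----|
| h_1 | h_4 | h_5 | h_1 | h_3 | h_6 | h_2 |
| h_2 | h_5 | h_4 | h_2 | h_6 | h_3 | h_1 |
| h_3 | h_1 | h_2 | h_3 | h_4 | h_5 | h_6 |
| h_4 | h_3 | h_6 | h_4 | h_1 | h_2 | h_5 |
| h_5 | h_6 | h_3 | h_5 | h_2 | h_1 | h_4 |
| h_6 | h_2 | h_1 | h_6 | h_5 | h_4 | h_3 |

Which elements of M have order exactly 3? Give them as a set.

{h_1, h_4}

Identity is h_3. Compute the order of each non-identity element by repeated multiplication:
  h_1: h_1 → h_4 → h_3  (order 3)
  h_2: h_2 → h_4 → h_6 → h_1 → h_5 → h_3  (order 6)
  h_4: h_4 → h_1 → h_3  (order 3)
  h_5: h_5 → h_1 → h_6 → h_4 → h_2 → h_3  (order 6)
  h_6: h_6 → h_3  (order 2)
Elements of order 3: {h_1, h_4}.
(Structurally, M here is isomorphic to the cyclic group Z_6.)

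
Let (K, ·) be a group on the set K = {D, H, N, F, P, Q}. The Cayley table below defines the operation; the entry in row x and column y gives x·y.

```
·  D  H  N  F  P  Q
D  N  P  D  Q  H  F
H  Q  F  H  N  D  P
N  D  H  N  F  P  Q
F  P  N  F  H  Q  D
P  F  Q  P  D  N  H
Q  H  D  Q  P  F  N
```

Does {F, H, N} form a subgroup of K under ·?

Yes

{F, H, N} contains the identity N.
Checking products: every product of two elements of {F, H, N} (read from the table) lies in {F, H, N}, so the set is closed.
In a finite group, a nonempty closed subset is a subgroup. So {F, H, N} ≤ K.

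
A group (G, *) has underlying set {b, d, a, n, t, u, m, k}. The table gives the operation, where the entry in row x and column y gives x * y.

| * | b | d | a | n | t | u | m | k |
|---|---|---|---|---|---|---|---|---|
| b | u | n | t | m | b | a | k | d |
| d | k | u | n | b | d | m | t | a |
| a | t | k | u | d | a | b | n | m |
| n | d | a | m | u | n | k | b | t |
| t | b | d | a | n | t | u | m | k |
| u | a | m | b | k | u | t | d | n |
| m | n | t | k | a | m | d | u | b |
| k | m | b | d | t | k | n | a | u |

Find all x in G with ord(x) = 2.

{u}

Identity is t. Compute the order of each non-identity element by repeated multiplication:
  b: b → u → a → t  (order 4)
  d: d → u → m → t  (order 4)
  a: a → u → b → t  (order 4)
  n: n → u → k → t  (order 4)
  u: u → t  (order 2)
  m: m → u → d → t  (order 4)
  k: k → u → n → t  (order 4)
Elements of order 2: {u}.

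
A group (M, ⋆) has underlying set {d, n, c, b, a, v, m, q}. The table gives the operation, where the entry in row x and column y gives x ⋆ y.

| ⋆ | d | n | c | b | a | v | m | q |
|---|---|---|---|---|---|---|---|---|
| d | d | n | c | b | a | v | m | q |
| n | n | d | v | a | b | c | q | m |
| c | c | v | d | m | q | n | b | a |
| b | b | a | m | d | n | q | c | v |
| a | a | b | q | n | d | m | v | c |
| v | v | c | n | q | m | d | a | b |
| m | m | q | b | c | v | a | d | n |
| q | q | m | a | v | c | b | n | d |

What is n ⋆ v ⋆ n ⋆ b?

n ⋆ v = c
c ⋆ n = v
v ⋆ b = q

q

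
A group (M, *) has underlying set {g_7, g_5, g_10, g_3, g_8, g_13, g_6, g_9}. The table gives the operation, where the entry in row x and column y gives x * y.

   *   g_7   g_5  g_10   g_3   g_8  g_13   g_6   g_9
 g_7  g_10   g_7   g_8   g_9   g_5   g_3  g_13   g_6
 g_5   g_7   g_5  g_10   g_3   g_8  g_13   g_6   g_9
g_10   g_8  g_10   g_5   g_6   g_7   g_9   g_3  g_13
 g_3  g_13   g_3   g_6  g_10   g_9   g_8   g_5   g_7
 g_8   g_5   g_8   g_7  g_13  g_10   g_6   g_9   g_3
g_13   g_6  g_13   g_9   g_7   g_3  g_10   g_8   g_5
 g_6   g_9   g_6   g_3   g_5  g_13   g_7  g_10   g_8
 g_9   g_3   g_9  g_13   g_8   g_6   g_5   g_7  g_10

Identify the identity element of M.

g_5

The identity e satisfies e * x = x for all x, so its row in the table reproduces the column headers.
Row g_5 reads: g_7, g_5, g_10, g_3, g_8, g_13, g_6, g_9 — exactly the header order. So g_5 is the identity.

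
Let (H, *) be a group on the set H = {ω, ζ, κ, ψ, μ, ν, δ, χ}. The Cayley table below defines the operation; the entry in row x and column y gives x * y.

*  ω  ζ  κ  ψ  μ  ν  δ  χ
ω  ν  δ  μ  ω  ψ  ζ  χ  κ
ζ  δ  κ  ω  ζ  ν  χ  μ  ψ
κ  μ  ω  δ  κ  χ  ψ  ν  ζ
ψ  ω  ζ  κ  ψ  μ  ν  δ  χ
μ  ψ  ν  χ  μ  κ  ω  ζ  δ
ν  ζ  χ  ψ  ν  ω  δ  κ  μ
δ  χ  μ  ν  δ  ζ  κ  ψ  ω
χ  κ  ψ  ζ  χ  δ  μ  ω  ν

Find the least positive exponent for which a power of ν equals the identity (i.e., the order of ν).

The identity element is ψ (its row matches the header).
ν^1 = ν
ν^2 = ν * ν = δ
ν^3 = δ * ν = κ
ν^4 = κ * ν = ψ
The first power of ν equal to the identity is ν^4, so ord(ν) = 4.
(Structurally, H here is isomorphic to the cyclic group Z_8.)

4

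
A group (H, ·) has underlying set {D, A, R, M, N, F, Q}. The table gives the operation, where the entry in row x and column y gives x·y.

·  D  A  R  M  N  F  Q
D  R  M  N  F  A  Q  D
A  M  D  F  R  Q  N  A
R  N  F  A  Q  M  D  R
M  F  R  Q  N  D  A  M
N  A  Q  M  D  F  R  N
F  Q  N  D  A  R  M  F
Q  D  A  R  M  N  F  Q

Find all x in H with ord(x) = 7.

{A, D, F, M, N, R}

Identity is Q. Compute the order of each non-identity element by repeated multiplication:
  D: D → R → N → A → M → F → Q  (order 7)
  A: A → D → M → R → F → N → Q  (order 7)
  R: R → A → F → D → N → M → Q  (order 7)
  M: M → N → D → F → A → R → Q  (order 7)
  N: N → F → R → M → D → A → Q  (order 7)
  F: F → M → A → N → R → D → Q  (order 7)
Elements of order 7: {A, D, F, M, N, R}.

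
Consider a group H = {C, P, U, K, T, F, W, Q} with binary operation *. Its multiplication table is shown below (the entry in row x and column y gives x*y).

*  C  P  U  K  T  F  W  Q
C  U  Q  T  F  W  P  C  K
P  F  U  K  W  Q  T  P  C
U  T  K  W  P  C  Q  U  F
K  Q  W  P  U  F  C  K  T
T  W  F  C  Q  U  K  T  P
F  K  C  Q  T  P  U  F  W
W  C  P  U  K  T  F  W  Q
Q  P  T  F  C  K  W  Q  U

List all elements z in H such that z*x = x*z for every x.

An element z is central iff its row equals its column in the table.
For K: K*T = F ≠ Q = T*K, so K ∉ Z.
Checking each element this way leaves Z(H) = {U, W}.

{U, W}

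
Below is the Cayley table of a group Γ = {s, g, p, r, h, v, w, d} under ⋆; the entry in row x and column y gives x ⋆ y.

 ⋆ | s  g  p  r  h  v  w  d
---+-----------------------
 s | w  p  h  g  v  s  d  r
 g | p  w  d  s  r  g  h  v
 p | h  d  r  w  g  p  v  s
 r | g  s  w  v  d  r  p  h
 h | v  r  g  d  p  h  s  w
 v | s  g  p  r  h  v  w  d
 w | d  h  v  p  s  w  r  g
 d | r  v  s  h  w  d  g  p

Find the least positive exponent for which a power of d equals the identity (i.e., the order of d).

The identity element is v (its row matches the header).
d^1 = d
d^2 = d ⋆ d = p
d^3 = p ⋆ d = s
d^4 = s ⋆ d = r
d^5 = r ⋆ d = h
d^6 = h ⋆ d = w
d^7 = w ⋆ d = g
d^8 = g ⋆ d = v
The first power of d equal to the identity is d^8, so ord(d) = 8.
(Structurally, Γ here is isomorphic to the cyclic group Z_8.)

8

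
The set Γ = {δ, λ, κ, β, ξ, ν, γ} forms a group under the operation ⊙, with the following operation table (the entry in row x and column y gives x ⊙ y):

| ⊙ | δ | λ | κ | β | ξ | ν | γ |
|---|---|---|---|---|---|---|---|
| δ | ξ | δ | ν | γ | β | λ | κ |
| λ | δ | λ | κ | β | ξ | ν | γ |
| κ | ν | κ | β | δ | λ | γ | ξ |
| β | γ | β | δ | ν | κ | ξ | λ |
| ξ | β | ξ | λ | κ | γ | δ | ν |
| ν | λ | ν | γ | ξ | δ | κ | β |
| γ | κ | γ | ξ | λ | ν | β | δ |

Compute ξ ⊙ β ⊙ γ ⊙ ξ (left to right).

ξ ⊙ β = κ
κ ⊙ γ = ξ
ξ ⊙ ξ = γ

γ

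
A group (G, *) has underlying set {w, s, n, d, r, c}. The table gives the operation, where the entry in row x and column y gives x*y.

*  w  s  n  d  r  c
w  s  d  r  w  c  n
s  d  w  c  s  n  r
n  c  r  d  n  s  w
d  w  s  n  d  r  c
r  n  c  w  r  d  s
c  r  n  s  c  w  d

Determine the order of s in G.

The identity element is d (its row matches the header).
s^1 = s
s^2 = s*s = w
s^3 = w*s = d
The first power of s equal to the identity is s^3, so ord(s) = 3.

3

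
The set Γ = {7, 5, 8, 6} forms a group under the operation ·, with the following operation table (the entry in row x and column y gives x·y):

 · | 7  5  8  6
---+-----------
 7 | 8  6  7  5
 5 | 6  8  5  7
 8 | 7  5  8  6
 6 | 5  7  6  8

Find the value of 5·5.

8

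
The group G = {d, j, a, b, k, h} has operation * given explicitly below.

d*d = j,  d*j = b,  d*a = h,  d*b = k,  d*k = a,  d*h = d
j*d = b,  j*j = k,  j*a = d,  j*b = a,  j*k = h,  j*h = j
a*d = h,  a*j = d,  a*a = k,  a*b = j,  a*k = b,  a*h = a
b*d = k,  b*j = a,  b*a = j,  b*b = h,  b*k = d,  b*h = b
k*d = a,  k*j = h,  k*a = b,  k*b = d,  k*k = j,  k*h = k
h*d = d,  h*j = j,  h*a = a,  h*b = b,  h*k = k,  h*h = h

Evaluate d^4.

k

d^1 = d
d^2 = d * d = j
d^3 = j * d = b
d^4 = b * d = k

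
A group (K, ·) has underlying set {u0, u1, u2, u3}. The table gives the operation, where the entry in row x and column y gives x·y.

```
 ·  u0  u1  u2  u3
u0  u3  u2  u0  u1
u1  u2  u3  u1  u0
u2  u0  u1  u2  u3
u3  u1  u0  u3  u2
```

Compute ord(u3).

2

The identity element is u2 (its row matches the header).
u3^1 = u3
u3^2 = u3·u3 = u2
The first power of u3 equal to the identity is u3^2, so ord(u3) = 2.
(Structurally, K here is isomorphic to the cyclic group Z_4.)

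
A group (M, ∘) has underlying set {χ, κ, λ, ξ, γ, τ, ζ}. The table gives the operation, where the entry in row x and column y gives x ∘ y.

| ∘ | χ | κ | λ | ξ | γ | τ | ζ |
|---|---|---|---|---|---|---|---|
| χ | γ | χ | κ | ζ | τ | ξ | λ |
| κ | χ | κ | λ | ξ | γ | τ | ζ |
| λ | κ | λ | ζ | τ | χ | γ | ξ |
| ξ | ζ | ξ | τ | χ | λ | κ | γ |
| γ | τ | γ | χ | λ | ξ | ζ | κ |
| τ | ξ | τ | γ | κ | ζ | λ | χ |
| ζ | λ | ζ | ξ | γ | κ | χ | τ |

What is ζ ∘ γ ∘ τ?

τ

ζ ∘ γ = κ
κ ∘ τ = τ
(Structurally, M here is isomorphic to the cyclic group Z_7.)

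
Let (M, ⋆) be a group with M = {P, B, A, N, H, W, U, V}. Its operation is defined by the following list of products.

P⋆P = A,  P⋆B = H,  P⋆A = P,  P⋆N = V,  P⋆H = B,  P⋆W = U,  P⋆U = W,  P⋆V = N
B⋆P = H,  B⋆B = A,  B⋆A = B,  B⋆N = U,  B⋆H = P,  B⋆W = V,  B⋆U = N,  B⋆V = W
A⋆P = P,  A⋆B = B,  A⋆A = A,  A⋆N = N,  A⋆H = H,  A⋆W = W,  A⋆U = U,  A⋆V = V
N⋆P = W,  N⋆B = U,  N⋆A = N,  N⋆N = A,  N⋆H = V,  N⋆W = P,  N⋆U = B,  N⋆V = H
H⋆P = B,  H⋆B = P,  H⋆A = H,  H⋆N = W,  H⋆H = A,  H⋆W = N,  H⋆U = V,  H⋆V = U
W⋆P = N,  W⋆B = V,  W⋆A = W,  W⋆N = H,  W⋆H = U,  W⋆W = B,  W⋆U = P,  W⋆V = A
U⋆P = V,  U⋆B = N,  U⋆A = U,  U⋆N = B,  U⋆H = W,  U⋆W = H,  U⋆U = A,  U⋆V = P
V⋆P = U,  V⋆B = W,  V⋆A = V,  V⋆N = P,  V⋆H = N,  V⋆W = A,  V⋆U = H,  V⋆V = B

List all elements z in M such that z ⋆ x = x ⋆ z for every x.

{A, B}

An element z is central iff its row equals its column in the table.
For V: V ⋆ N = P ≠ H = N ⋆ V, so V ∉ Z.
Checking each element this way leaves Z(M) = {A, B}.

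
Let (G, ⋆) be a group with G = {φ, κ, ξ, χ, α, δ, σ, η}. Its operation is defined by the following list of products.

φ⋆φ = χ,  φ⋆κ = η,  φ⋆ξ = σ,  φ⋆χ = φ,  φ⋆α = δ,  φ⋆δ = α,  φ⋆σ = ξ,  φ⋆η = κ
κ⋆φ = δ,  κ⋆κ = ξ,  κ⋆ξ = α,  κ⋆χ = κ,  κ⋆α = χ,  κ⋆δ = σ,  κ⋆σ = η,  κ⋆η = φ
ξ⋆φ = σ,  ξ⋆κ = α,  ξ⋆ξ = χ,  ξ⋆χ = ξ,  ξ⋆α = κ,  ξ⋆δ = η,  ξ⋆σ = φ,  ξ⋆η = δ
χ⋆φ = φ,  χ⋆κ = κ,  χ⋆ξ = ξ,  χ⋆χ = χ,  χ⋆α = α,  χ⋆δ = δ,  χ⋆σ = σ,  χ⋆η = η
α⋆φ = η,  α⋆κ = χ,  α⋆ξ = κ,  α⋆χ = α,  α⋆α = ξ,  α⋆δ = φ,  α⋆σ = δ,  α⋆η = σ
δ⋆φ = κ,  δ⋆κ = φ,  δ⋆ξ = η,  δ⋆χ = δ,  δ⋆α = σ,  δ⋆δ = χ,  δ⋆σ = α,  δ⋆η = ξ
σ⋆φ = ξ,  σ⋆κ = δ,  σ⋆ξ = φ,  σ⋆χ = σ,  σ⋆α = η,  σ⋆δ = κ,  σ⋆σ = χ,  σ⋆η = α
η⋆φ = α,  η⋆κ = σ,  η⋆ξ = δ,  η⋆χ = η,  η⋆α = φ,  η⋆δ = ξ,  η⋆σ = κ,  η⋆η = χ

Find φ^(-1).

φ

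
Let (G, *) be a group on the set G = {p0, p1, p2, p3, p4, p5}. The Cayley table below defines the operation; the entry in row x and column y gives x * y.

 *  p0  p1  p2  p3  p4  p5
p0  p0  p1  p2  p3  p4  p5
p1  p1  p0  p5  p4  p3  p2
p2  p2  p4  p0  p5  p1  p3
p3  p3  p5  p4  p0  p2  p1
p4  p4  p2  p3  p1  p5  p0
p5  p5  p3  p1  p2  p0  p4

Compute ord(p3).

2

The identity element is p0 (its row matches the header).
p3^1 = p3
p3^2 = p3 * p3 = p0
The first power of p3 equal to the identity is p3^2, so ord(p3) = 2.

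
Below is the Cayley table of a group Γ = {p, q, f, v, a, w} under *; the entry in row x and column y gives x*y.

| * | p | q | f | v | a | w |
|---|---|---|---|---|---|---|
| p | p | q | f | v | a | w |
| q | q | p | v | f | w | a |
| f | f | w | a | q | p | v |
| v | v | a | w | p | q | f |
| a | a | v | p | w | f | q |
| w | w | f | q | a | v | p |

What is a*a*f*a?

a*a = f
f*f = a
a*a = f
(Structurally, Γ here is isomorphic to the symmetric group S_3.)

f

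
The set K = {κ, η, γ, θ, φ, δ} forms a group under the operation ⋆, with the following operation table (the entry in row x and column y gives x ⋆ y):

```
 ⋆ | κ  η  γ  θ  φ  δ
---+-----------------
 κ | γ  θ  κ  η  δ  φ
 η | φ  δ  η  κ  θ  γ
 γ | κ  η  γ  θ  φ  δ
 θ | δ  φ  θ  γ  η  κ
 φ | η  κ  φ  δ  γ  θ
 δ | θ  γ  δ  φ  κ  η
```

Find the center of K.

{γ}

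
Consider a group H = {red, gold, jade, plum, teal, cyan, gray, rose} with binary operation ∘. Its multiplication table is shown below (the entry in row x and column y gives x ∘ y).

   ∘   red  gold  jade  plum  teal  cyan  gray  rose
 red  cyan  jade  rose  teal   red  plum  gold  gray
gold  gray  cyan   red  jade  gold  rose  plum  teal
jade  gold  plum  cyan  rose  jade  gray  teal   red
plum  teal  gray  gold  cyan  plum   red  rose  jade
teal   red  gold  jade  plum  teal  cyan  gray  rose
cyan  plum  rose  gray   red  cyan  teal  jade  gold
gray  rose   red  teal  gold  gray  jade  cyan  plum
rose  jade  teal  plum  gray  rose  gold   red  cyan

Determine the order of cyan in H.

The identity element is teal (its row matches the header).
cyan^1 = cyan
cyan^2 = cyan ∘ cyan = teal
The first power of cyan equal to the identity is cyan^2, so ord(cyan) = 2.

2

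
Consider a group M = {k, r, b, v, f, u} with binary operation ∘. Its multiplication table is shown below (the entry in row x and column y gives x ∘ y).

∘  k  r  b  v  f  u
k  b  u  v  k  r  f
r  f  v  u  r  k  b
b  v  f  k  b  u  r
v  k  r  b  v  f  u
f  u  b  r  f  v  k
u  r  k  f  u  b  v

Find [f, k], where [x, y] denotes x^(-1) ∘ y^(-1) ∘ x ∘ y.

b

Identity is v; from the table f^(-1) = f and k^(-1) = b.
f ∘ b = r
r ∘ f = k
k ∘ k = b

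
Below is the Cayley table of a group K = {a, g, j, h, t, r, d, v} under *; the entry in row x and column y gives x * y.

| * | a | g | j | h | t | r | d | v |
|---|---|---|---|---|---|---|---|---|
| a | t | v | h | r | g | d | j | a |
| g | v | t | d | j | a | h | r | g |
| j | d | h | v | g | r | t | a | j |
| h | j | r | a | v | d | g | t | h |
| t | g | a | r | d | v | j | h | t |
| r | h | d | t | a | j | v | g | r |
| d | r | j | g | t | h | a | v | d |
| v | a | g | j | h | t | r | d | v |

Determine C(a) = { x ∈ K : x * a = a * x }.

Compare row a with column a entry by entry.
t * a = g = a * t, so t commutes with a.
d * a = r but a * d = j, so d does not.
Collecting the elements that commute with a: C(a) = {a, g, t, v}.

{a, g, t, v}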